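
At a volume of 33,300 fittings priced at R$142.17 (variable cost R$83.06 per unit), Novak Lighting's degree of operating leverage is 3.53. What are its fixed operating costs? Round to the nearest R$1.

Contribution at this volume is 33,300 × R$59.11 = R$1,968,363.00.
DOL = contribution / EBIT, so EBIT = R$1,968,363.00 / 3.53 = R$557,609.92.
And FC = contribution − EBIT = R$1,968,363.00 − R$557,609.92 = R$1,410,753.

R$1,410,753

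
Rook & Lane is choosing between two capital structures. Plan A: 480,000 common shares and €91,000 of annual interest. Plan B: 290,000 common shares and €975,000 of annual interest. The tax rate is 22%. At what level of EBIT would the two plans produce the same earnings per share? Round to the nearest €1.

€2,324,263

Set EPS_A = EPS_B: (EBIT − €91,000)(1 − 0.22) ÷ 480,000 = (EBIT − €975,000)(1 − 0.22) ÷ 290,000.
Cancelling (1 − t) and cross-multiplying: 290,000·(EBIT − 91,000) = 480,000·(EBIT − 975,000).
EBIT × (480,000 − 290,000) = 975,000 × 480,000 − 91,000 × 290,000 = 441,610,000,000, so EBIT = 441,610,000,000 ÷ 190,000 = 2,324,263.16.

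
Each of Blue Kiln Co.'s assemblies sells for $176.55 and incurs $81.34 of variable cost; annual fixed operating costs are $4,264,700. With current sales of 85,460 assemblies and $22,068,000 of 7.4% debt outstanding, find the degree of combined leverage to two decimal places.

Contribution at this volume is 85,460 × $95.21 = $8,136,646.60.
Operating income = contribution − fixed costs = $8,136,646.60 − $4,264,700 = $3,871,946.60. Interest = $1,633,032.00.
DOL = $8,136,646.60 ÷ $3,871,946.60 = 2.1014; DFL = $3,871,946.60 ÷ $2,238,914.60 = 1.7294.
DCL = DOL × DFL = 2.1014 × 1.7294 = 3.6342.

3.63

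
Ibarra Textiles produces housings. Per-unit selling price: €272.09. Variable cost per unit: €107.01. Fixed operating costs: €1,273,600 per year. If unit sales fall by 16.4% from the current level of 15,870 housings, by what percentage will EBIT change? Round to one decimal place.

-31.9%

Total contribution margin = 15,870 × €165.08 = €2,619,819.60.
Subtracting fixed costs: EBIT = €2,619,819.60 − €1,273,600 = €1,346,219.60.
So DOL = total CM / EBIT = €2,619,819.60 / €1,346,219.60 = 1.9461.
%ΔEBIT = DOL × %ΔSales = 1.9461 × -16.4% = -31.9%.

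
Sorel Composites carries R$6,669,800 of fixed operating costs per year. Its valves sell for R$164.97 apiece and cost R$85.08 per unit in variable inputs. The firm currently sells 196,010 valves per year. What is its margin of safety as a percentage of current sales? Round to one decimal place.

57.4%

Each unit contributes R$164.97 − R$85.08 = R$79.89. Break-even units = R$6,669,800 ÷ R$79.89 = 83,487.30; break-even revenue = 83,487.30 × R$164.97 = R$13,772,899.06.
Current sales = 196,010 × R$164.97 = R$32,335,769.70.
Margin of safety = (R$32,335,769.70 − R$13,772,899.06) ÷ R$32,335,769.70 = 57.4%.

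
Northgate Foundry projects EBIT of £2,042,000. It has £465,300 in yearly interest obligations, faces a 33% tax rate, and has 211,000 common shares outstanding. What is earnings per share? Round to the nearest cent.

Interest = £465,300.00, so EBT = £2,042,000 − £465,300.00 = £1,576,700.00.
Net income = £1,576,700.00 × (1 − 0.33) = £1,056,389.00.
EPS = £1,056,389.00 ÷ 211,000 = £5.01.

£5.01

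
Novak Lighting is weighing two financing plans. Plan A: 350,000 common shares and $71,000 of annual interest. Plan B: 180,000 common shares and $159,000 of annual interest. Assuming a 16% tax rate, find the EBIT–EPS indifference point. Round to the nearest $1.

$252,176

Set EPS_A = EPS_B: (EBIT − $71,000)(1 − 0.16) ÷ 350,000 = (EBIT − $159,000)(1 − 0.16) ÷ 180,000.
The (1 − t) factor cancels: (EBIT − 71,000) × 180,000 = (EBIT − 159,000) × 350,000.
Solving, EBIT = (159,000·350,000 − 71,000·180,000) / (350,000 − 180,000) = 42,870,000,000 / 170,000 = 252,176.47.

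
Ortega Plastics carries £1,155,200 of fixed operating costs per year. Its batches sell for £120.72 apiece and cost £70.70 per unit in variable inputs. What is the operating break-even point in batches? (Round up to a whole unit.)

23,095 batches

Contribution margin per unit = £120.72 − £70.70 = £50.02.
Break-even volume = fixed costs ÷ CM per unit = £1,155,200 ÷ £50.02 = 23,094.76, so 23,095 batches.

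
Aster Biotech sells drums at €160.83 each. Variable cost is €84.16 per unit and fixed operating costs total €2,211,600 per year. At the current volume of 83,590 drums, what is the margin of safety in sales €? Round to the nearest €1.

€8,804,525

Unit CM = price − variable cost = €160.83 − €84.16 = €76.67. Break-even units = €2,211,600 ÷ €76.67 = 28,845.70; break-even revenue = 28,845.70 × €160.83 = €4,639,254.31.
Actual sales revenue = 83,590 × €160.83 = €13,443,779.70.
Margin of safety = €13,443,779.70 − €4,639,254.31 = €8,804,525.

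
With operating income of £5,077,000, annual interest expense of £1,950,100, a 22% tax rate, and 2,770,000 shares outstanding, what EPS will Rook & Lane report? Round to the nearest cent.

Interest = £1,950,100.00, so EBT = £5,077,000 − £1,950,100.00 = £3,126,900.00.
After tax at 22%: net income = £3,126,900.00 × 0.78 = £2,438,982.00.
EPS = £2,438,982.00 ÷ 2,770,000 = £0.88.

£0.88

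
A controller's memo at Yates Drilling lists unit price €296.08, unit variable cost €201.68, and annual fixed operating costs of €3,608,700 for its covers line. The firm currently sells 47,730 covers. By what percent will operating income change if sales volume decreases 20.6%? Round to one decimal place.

Contribution at this volume is 47,730 × €94.40 = €4,505,712.00.
Operating income = contribution − fixed costs = €4,505,712.00 − €3,608,700 = €897,012.00.
So DOL = total CM / EBIT = €4,505,712.00 / €897,012.00 = 5.0230.
%ΔEBIT = DOL × %ΔSales = 5.0230 × -20.6% = -103.5%.

-103.5%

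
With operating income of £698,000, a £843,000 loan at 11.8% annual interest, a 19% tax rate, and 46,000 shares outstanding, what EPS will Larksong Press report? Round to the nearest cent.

Interest = £99,474.00, so EBT = £698,000 − £99,474.00 = £598,526.00.
Net income = £598,526.00 × (1 − 0.19) = £484,806.06.
Per share: £484,806.06 / 46,000 shares = £10.54.

£10.54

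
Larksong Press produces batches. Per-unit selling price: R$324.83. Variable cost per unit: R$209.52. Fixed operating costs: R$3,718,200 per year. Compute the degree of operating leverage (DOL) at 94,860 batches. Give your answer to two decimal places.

1.51

At 94,860 units, contribution = 94,860 × R$115.31 = R$10,938,306.60.
Operating income = contribution − fixed costs = R$10,938,306.60 − R$3,718,200 = R$7,220,106.60.
So DOL = total CM / EBIT = R$10,938,306.60 / R$7,220,106.60 = 1.5150.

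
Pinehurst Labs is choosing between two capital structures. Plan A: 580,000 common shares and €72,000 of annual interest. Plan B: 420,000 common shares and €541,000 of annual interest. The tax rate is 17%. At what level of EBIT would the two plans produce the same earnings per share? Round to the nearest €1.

€1,772,125

At indifference, (EBIT − 72,000)(1 − t)/580,000 = (EBIT − 541,000)(1 − t)/420,000.
Cancelling (1 − t) and cross-multiplying: 420,000·(EBIT − 72,000) = 580,000·(EBIT − 541,000).
EBIT × (580,000 − 420,000) = 541,000 × 580,000 − 72,000 × 420,000 = 283,540,000,000, so EBIT = 283,540,000,000 ÷ 160,000 = 1,772,125.00.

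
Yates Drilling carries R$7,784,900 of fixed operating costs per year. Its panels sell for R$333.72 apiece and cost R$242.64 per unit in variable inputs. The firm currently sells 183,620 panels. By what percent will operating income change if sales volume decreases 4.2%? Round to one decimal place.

Contribution at this volume is 183,620 × R$91.08 = R$16,724,109.60.
EBIT = R$16,724,109.60 − R$7,784,900 = R$8,939,209.60.
Degree of operating leverage = R$16,724,109.60 / R$8,939,209.60 = 1.8709.
Operating income changes by 1.8709 × -4.2% = -7.9%.

-7.9%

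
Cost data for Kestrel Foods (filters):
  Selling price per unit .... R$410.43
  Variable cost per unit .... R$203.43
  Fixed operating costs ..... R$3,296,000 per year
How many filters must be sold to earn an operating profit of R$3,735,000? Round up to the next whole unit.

33,967 filters

Contribution margin per unit = R$410.43 − R$203.43 = R$207.00.
Units = (FC + target) / CM = (R$3,296,000 + R$3,735,000) / R$207.00 = 33,966.18, so 33,967 filters.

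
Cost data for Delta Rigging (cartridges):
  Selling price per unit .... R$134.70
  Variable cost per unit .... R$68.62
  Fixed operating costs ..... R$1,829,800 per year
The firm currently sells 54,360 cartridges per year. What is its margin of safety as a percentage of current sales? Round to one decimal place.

Contribution margin per unit = R$134.70 − R$68.62 = R$66.08. Break-even units = R$1,829,800 ÷ R$66.08 = 27,690.68; break-even revenue = 27,690.68 × R$134.70 = R$3,729,934.32.
Current sales = 54,360 × R$134.70 = R$7,322,292.00.
Margin of safety = (R$7,322,292.00 − R$3,729,934.32) ÷ R$7,322,292.00 = 49.1%.

49.1%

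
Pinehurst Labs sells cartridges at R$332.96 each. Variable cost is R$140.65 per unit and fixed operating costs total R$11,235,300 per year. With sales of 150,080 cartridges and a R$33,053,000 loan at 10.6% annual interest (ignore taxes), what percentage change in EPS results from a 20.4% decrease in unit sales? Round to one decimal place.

-41.7%

Contribution at this volume is 150,080 × R$192.31 = R$28,861,884.80.
Subtracting fixed costs: EBIT = R$28,861,884.80 − R$11,235,300 = R$17,626,584.80.
Interest = R$3,503,618.00, so EBIT − I = R$14,122,966.80.
DCL = total CM / (EBIT − I) = R$28,861,884.80 / R$14,122,966.80 = 2.0436.
%ΔEPS = DCL × %ΔSales = 2.0436 × -20.4% = -41.7%.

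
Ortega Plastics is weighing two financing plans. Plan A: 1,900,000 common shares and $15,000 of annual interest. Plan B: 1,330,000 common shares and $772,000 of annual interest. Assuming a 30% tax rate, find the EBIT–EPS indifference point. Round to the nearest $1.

$2,538,333

Set EPS_A = EPS_B: (EBIT − $15,000)(1 − 0.30) ÷ 1,900,000 = (EBIT − $772,000)(1 − 0.30) ÷ 1,330,000.
The (1 − t) factor cancels: (EBIT − 15,000) × 1,330,000 = (EBIT − 772,000) × 1,900,000.
EBIT × (1,900,000 − 1,330,000) = 772,000 × 1,900,000 − 15,000 × 1,330,000 = 1,446,850,000,000, so EBIT = 1,446,850,000,000 ÷ 570,000 = 2,538,333.33.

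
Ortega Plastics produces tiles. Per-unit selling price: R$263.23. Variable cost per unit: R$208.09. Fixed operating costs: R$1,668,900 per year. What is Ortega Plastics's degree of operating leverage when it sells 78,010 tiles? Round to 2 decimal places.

Total contribution margin = 78,010 × R$55.14 = R$4,301,471.40.
Operating income = contribution − fixed costs = R$4,301,471.40 − R$1,668,900 = R$2,632,571.40.
DOL = contribution ÷ EBIT = R$4,301,471.40 ÷ R$2,632,571.40 = 1.6339.

1.63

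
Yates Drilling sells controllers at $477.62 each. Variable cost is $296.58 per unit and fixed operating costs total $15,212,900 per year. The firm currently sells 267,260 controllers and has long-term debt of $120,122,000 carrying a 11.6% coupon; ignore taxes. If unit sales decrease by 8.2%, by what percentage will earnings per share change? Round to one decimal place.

-20.6%

At 267,260 units, contribution = 267,260 × $181.04 = $48,384,750.40.
Operating income = contribution − fixed costs = $48,384,750.40 − $15,212,900 = $33,171,850.40.
Interest = $13,934,152.00, so EBIT − I = $19,237,698.40.
DCL = total CM / (EBIT − I) = $48,384,750.40 / $19,237,698.40 = 2.5151.
%ΔEPS = DCL × %ΔSales = 2.5151 × -8.2% = -20.6%.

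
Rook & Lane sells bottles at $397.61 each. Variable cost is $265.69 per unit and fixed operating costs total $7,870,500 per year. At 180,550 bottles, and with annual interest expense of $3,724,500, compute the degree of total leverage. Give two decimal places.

1.95

Contribution at this volume is 180,550 × $131.92 = $23,818,156.00.
Subtracting fixed costs: EBIT = $23,818,156.00 − $7,870,500 = $15,947,656.00. Interest = $3,724,500.00.
DOL = $23,818,156.00 ÷ $15,947,656.00 = 1.4935; DFL = $15,947,656.00 ÷ $12,223,156.00 = 1.3047.
DCL = DOL × DFL = 1.4935 × 1.3047 = 1.9486.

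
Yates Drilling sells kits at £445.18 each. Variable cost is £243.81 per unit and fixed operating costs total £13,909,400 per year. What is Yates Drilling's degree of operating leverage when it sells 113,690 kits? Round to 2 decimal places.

2.55

Contribution at this volume is 113,690 × £201.37 = £22,893,755.30.
Subtracting fixed costs: EBIT = £22,893,755.30 − £13,909,400 = £8,984,355.30.
Degree of operating leverage = £22,893,755.30 / £8,984,355.30 = 2.5482.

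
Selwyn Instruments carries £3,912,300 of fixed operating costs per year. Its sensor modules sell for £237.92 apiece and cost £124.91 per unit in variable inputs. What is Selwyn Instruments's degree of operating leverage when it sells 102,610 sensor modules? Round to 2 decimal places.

1.51

Contribution at this volume is 102,610 × £113.01 = £11,595,956.10.
EBIT = £11,595,956.10 − £3,912,300 = £7,683,656.10.
Degree of operating leverage = £11,595,956.10 / £7,683,656.10 = 1.5092.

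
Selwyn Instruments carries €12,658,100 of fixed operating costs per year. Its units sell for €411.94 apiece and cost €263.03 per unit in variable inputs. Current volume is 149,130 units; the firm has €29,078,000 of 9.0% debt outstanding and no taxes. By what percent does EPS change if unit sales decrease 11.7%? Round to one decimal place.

-37.5%

At 149,130 units, contribution = 149,130 × €148.91 = €22,206,948.30.
EBIT = €22,206,948.30 − €12,658,100 = €9,548,848.30.
Interest = €2,617,020.00, so EBIT − I = €6,931,828.30.
Degree of combined leverage = contribution ÷ (EBIT − I) = €22,206,948.30 ÷ €6,931,828.30 = 3.2036.
EPS therefore changes by 3.2036 × (-11.7%) = -37.5%.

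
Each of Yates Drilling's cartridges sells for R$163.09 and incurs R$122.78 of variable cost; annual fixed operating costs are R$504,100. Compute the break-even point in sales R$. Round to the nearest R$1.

R$2,039,535

Contribution margin per unit = R$163.09 − R$122.78 = R$40.31, a CM ratio of R$40.31 ÷ R$163.09 = 0.2472.
Break-even sales = FC ÷ CM ratio = R$504,100 × R$163.09 / R$40.31 = R$2,039,535.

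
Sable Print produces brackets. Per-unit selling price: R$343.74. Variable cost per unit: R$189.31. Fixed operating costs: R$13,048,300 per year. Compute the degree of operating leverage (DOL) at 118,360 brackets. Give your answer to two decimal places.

3.49

At 118,360 units, contribution = 118,360 × R$154.43 = R$18,278,334.80.
EBIT = R$18,278,334.80 − R$13,048,300 = R$5,230,034.80.
DOL = contribution ÷ EBIT = R$18,278,334.80 ÷ R$5,230,034.80 = 3.4949.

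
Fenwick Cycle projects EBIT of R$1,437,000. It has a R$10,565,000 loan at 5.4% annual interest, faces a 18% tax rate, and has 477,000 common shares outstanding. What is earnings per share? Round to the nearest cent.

R$1.49

Interest = R$570,510.00, so EBT = R$1,437,000 − R$570,510.00 = R$866,490.00.
After tax at 18%: net income = R$866,490.00 × 0.82 = R$710,521.80.
EPS = R$710,521.80 ÷ 477,000 = R$1.49.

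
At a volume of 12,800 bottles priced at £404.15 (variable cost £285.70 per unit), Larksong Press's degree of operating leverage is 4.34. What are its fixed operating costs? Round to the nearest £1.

Total contribution margin = 12,800 × £118.45 = £1,516,160.00.
DOL = contribution / EBIT, so EBIT = £1,516,160.00 / 4.34 = £349,345.62.
Fixed costs = CM − EBIT = £1,516,160.00 − £349,345.62 = £1,166,814.

£1,166,814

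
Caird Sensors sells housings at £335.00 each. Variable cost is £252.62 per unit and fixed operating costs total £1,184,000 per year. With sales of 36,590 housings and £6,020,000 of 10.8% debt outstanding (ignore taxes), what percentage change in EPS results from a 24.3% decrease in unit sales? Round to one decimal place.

At 36,590 units, contribution = 36,590 × £82.38 = £3,014,284.20.
Subtracting fixed costs: EBIT = £3,014,284.20 − £1,184,000 = £1,830,284.20.
After interest of £650,160.00, pre-tax earnings = £1,180,124.20.
DCL = total CM / (EBIT − I) = £3,014,284.20 / £1,180,124.20 = 2.5542.
%ΔEPS = DCL × %ΔSales = 2.5542 × -24.3% = -62.1%.

-62.1%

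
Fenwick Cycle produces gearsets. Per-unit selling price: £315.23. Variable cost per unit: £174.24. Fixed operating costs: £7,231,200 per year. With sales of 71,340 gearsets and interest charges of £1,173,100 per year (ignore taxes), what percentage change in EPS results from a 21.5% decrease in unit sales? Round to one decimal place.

At 71,340 units, contribution = 71,340 × £140.99 = £10,058,226.60.
Subtracting fixed costs: EBIT = £10,058,226.60 − £7,231,200 = £2,827,026.60.
Interest = £1,173,100.00, so EBIT − I = £1,653,926.60.
DCL = total CM / (EBIT − I) = £10,058,226.60 / £1,653,926.60 = 6.0814.
%ΔEPS = DCL × %ΔSales = 6.0814 × -21.5% = -130.8%.

-130.8%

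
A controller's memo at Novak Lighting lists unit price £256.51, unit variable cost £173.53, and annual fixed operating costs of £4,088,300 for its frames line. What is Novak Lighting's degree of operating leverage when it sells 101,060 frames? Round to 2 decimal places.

At 101,060 units, contribution = 101,060 × £82.98 = £8,385,958.80.
Operating income = contribution − fixed costs = £8,385,958.80 − £4,088,300 = £4,297,658.80.
So DOL = total CM / EBIT = £8,385,958.80 / £4,297,658.80 = 1.9513.

1.95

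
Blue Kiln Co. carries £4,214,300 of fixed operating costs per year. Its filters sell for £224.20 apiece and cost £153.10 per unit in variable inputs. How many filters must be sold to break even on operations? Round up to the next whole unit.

Contribution margin per unit = £224.20 − £153.10 = £71.10.
Break-even Q = £4,214,300 / £71.10 = 59,272.86 → 59,273 filters.

59,273 filters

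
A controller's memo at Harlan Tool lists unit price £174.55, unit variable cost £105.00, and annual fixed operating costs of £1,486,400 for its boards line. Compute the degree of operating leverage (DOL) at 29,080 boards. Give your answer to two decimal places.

3.77

At 29,080 units, contribution = 29,080 × £69.55 = £2,022,514.00.
Operating income = contribution − fixed costs = £2,022,514.00 − £1,486,400 = £536,114.00.
DOL = contribution ÷ EBIT = £2,022,514.00 ÷ £536,114.00 = 3.7725.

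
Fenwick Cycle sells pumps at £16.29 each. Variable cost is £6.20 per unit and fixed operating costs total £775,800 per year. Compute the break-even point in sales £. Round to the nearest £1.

£1,252,506

CM per unit = £16.29 − £6.20 = £10.09; CM ratio = £10.09 / £16.29 = 0.6194.
Break-even sales = FC ÷ CM ratio = £775,800 × £16.29 / £10.09 = £1,252,506.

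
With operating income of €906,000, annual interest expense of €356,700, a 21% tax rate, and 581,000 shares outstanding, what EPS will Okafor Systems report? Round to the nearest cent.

Pre-tax income = €906,000 − €356,700.00 = €549,300.00.
Net income = €549,300.00 × (1 − 0.21) = €433,947.00.
EPS = €433,947.00 ÷ 581,000 = €0.75.

€0.75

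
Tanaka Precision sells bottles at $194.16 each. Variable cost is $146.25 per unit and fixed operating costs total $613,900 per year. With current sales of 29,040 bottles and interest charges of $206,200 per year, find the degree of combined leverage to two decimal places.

2.44

Total contribution margin = 29,040 × $47.91 = $1,391,306.40.
Operating income = contribution − fixed costs = $1,391,306.40 − $613,900 = $777,406.40. Interest = $206,200.00.
DOL = $1,391,306.40 ÷ $777,406.40 = 1.7897; DFL = $777,406.40 ÷ $571,206.40 = 1.3610.
Combined leverage = 1.7897 × 1.3610 = 2.4358.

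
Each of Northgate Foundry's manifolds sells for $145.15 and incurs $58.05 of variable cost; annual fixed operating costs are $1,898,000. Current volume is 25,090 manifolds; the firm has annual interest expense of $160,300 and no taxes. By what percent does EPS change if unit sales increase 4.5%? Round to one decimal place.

Total contribution margin = 25,090 × $87.10 = $2,185,339.00.
EBIT = $2,185,339.00 − $1,898,000 = $287,339.00.
Interest = $160,300.00, so EBIT − I = $127,039.00.
DCL = total CM / (EBIT − I) = $2,185,339.00 / $127,039.00 = 17.2021.
%ΔEPS = DCL × %ΔSales = 17.2021 × +4.5% = +77.4%.

+77.4%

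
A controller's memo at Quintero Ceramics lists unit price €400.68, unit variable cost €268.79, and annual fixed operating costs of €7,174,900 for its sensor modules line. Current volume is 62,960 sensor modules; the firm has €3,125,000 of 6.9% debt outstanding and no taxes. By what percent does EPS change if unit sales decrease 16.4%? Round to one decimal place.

Contribution at this volume is 62,960 × €131.89 = €8,303,794.40.
Operating income = contribution − fixed costs = €8,303,794.40 − €7,174,900 = €1,128,894.40.
After interest of €215,625.00, pre-tax earnings = €913,269.40.
DCL = total CM / (EBIT − I) = €8,303,794.40 / €913,269.40 = 9.0924.
EPS therefore changes by 9.0924 × (-16.4%) = -149.1%.

-149.1%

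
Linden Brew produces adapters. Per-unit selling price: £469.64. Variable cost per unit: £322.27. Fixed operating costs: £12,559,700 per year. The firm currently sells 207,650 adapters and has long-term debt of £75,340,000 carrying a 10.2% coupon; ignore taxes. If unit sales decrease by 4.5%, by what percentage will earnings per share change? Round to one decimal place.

-13.3%

Contribution at this volume is 207,650 × £147.37 = £30,601,380.50.
Operating income = contribution − fixed costs = £30,601,380.50 − £12,559,700 = £18,041,680.50.
After interest of £7,684,680.00, pre-tax earnings = £10,357,000.50.
DCL = total CM / (EBIT − I) = £30,601,380.50 / £10,357,000.50 = 2.9547.
%ΔEPS = DCL × %ΔSales = 2.9547 × -4.5% = -13.3%.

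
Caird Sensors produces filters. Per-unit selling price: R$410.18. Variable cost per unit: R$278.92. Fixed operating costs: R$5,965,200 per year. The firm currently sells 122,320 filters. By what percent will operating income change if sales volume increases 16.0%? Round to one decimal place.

+25.5%

Total contribution margin = 122,320 × R$131.26 = R$16,055,723.20.
EBIT = R$16,055,723.20 − R$5,965,200 = R$10,090,523.20.
Degree of operating leverage = R$16,055,723.20 / R$10,090,523.20 = 1.5912.
Operating income changes by 1.5912 × +16.0% = +25.5%.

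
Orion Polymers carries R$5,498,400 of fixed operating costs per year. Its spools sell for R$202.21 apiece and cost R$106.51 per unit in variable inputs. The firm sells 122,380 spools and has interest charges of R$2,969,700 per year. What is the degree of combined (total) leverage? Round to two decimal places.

Contribution at this volume is 122,380 × R$95.70 = R$11,711,766.00.
EBIT = R$11,711,766.00 − R$5,498,400 = R$6,213,366.00. Interest = R$2,969,700.00, so EBIT − I = R$3,243,666.00.
Degree of total leverage = total CM / (EBIT − interest) = R$11,711,766.00 / R$3,243,666.00 = 3.6107.

3.61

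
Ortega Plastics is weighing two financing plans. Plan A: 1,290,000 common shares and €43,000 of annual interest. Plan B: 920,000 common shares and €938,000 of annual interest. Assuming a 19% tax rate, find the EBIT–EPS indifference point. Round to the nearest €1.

At indifference, (EBIT − 43,000)(1 − t)/1,290,000 = (EBIT − 938,000)(1 − t)/920,000.
Cancelling (1 − t) and cross-multiplying: 920,000·(EBIT − 43,000) = 1,290,000·(EBIT − 938,000).
Solving, EBIT = (938,000·1,290,000 − 43,000·920,000) / (1,290,000 − 920,000) = 1,170,460,000,000 / 370,000 = 3,163,405.41.

€3,163,405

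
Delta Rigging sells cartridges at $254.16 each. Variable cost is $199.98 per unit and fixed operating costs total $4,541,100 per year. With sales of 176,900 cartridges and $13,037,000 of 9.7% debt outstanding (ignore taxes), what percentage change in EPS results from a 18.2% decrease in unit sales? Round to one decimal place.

Contribution at this volume is 176,900 × $54.18 = $9,584,442.00.
Subtracting fixed costs: EBIT = $9,584,442.00 − $4,541,100 = $5,043,342.00.
After interest of $1,264,589.00, pre-tax earnings = $3,778,753.00.
DCL = total CM / (EBIT − I) = $9,584,442.00 / $3,778,753.00 = 2.5364.
EPS therefore changes by 2.5364 × (-18.2%) = -46.2%.

-46.2%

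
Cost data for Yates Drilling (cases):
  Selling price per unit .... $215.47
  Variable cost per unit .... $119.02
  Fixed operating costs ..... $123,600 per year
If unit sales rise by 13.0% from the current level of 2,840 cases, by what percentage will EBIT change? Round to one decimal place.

At 2,840 units, contribution = 2,840 × $96.45 = $273,918.00.
Operating income = contribution − fixed costs = $273,918.00 − $123,600 = $150,318.00.
Degree of operating leverage = $273,918.00 / $150,318.00 = 1.8223.
%ΔEBIT = DOL × %ΔSales = 1.8223 × +13.0% = +23.7%.

+23.7%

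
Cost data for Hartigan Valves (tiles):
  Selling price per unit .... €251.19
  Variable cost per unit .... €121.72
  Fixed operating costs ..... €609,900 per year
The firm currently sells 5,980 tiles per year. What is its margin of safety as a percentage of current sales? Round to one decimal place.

Contribution margin per unit = €251.19 − €121.72 = €129.47. Break-even units = €609,900 ÷ €129.47 = 4,710.74; break-even revenue = 4,710.74 × €251.19 = €1,183,291.74.
Actual sales revenue = 5,980 × €251.19 = €1,502,116.20.
Margin of safety = (€1,502,116.20 − €1,183,291.74) ÷ €1,502,116.20 = 21.2%.

21.2%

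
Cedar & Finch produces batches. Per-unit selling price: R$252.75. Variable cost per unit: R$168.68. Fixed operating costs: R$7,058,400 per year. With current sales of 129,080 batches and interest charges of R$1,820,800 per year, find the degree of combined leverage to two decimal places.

At 129,080 units, contribution = 129,080 × R$84.07 = R$10,851,755.60.
Subtracting fixed costs: EBIT = R$10,851,755.60 − R$7,058,400 = R$3,793,355.60. Interest = R$1,820,800.00, so EBIT − I = R$1,972,555.60.
DCL = contribution ÷ (EBIT − I) = R$10,851,755.60 ÷ R$1,972,555.60 = 5.5014.

5.50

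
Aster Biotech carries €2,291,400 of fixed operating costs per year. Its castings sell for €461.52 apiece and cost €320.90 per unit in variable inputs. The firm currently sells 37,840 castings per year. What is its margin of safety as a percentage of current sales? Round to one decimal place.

Each unit contributes €461.52 − €320.90 = €140.62. Break-even units = €2,291,400 ÷ €140.62 = 16,294.98; break-even revenue = 16,294.98 × €461.52 = €7,520,458.88.
Current sales = 37,840 × €461.52 = €17,463,916.80.
Margin of safety = (€17,463,916.80 − €7,520,458.88) ÷ €17,463,916.80 = 56.9%.

56.9%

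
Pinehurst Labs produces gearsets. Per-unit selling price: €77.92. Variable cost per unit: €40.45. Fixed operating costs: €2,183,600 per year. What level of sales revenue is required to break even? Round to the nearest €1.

CM per unit = €77.92 − €40.45 = €37.47; CM ratio = €37.47 / €77.92 = 0.4809.
Break-even sales = FC ÷ CM ratio = €2,183,600 × €77.92 / €37.47 = €4,540,862.

€4,540,862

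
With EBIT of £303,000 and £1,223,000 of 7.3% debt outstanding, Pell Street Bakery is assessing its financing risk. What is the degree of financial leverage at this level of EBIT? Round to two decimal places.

Annual interest charges come to £89,279.00.
Degree of financial leverage = EBIT / (EBIT − interest) = £303,000 / £213,721.00 = 1.4177.

1.42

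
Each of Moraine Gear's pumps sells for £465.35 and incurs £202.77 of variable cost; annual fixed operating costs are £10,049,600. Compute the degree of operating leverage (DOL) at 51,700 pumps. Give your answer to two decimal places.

3.85

At 51,700 units, contribution = 51,700 × £262.58 = £13,575,386.00.
Subtracting fixed costs: EBIT = £13,575,386.00 − £10,049,600 = £3,525,786.00.
DOL = contribution ÷ EBIT = £13,575,386.00 ÷ £3,525,786.00 = 3.8503.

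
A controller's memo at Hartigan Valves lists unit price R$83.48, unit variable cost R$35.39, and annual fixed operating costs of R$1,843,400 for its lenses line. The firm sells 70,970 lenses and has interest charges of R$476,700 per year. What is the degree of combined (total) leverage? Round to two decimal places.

3.12

Contribution at this volume is 70,970 × R$48.09 = R$3,412,947.30.
EBIT = R$3,412,947.30 − R$1,843,400 = R$1,569,547.30. Interest = R$476,700.00, so EBIT − I = R$1,092,847.30.
DCL = contribution ÷ (EBIT − I) = R$3,412,947.30 ÷ R$1,092,847.30 = 3.1230.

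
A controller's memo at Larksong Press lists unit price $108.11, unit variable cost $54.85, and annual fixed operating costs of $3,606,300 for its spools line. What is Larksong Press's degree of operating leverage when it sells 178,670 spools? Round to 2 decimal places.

1.61

At 178,670 units, contribution = 178,670 × $53.26 = $9,515,964.20.
Subtracting fixed costs: EBIT = $9,515,964.20 − $3,606,300 = $5,909,664.20.
DOL = contribution ÷ EBIT = $9,515,964.20 ÷ $5,909,664.20 = 1.6102.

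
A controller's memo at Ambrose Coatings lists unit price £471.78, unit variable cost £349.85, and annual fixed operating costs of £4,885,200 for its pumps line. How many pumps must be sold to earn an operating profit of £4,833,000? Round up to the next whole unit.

79,704 pumps

Unit CM = price − variable cost = £471.78 − £349.85 = £121.93.
Required volume = (fixed costs + target profit) ÷ CM = (£4,885,200 + £4,833,000) ÷ £121.93 = 79,703.11, so 79,704 pumps.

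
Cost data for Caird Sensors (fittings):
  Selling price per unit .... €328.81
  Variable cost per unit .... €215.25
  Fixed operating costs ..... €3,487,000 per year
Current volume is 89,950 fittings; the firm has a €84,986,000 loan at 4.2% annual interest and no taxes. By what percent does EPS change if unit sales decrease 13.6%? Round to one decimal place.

-44.0%

Contribution at this volume is 89,950 × €113.56 = €10,214,722.00.
EBIT = €10,214,722.00 − €3,487,000 = €6,727,722.00.
Interest = €3,569,412.00, so EBIT − I = €3,158,310.00.
DCL = total CM / (EBIT − I) = €10,214,722.00 / €3,158,310.00 = 3.2342.
EPS therefore changes by 3.2342 × (-13.6%) = -44.0%.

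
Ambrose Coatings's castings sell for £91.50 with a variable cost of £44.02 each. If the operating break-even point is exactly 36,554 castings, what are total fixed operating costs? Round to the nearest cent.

£1,735,583.92

Contribution margin per unit = £91.50 − £44.02 = £47.48.
Fixed costs = break-even units × CM = 36,554 × £47.48 = £1,735,583.92.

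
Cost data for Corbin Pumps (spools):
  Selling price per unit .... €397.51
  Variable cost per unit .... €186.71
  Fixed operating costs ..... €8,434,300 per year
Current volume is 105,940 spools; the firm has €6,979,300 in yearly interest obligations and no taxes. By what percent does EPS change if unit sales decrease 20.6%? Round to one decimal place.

-66.5%

At 105,940 units, contribution = 105,940 × €210.80 = €22,332,152.00.
Subtracting fixed costs: EBIT = €22,332,152.00 − €8,434,300 = €13,897,852.00.
After interest of €6,979,300.00, pre-tax earnings = €6,918,552.00.
Degree of combined leverage = contribution ÷ (EBIT − I) = €22,332,152.00 ÷ €6,918,552.00 = 3.2279.
%ΔEPS = DCL × %ΔSales = 3.2279 × -20.6% = -66.5%.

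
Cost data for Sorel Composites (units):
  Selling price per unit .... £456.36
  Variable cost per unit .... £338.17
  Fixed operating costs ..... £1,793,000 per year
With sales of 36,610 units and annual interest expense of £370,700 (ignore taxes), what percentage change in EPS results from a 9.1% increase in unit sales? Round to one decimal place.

+18.2%

Contribution at this volume is 36,610 × £118.19 = £4,326,935.90.
EBIT = £4,326,935.90 − £1,793,000 = £2,533,935.90.
After interest of £370,700.00, pre-tax earnings = £2,163,235.90.
Degree of combined leverage = contribution ÷ (EBIT − I) = £4,326,935.90 ÷ £2,163,235.90 = 2.0002.
%ΔEPS = DCL × %ΔSales = 2.0002 × +9.1% = +18.2%.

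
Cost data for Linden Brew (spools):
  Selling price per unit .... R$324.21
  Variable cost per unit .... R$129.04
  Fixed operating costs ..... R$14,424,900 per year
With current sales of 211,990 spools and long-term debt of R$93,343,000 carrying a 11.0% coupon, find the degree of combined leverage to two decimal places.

Total contribution margin = 211,990 × R$195.17 = R$41,374,088.30.
EBIT = R$41,374,088.30 − R$14,424,900 = R$26,949,188.30. Interest = R$10,267,730.00.
DOL = R$41,374,088.30 ÷ R$26,949,188.30 = 1.5353; DFL = R$26,949,188.30 ÷ R$16,681,458.30 = 1.6155.
Combined leverage = 1.5353 × 1.6155 = 2.4803.

2.48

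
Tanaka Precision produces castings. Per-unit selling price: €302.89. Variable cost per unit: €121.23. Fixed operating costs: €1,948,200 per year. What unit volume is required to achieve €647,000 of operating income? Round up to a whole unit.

14,287 castings

Unit CM = price − variable cost = €302.89 − €121.23 = €181.66.
Units = (FC + target) / CM = (€1,948,200 + €647,000) / €181.66 = 14,286.03, so 14,287 castings.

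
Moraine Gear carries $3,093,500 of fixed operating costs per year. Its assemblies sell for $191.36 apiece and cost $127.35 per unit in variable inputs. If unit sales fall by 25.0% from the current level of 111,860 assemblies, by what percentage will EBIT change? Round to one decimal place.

-44.0%

Total contribution margin = 111,860 × $64.01 = $7,160,158.60.
Operating income = contribution − fixed costs = $7,160,158.60 − $3,093,500 = $4,066,658.60.
Degree of operating leverage = $7,160,158.60 / $4,066,658.60 = 1.7607.
Operating income changes by 1.7607 × -25.0% = -44.0%.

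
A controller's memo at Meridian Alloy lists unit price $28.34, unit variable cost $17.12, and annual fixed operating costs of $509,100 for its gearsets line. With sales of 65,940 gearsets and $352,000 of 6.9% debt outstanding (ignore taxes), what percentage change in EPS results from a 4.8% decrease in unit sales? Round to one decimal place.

At 65,940 units, contribution = 65,940 × $11.22 = $739,846.80.
Subtracting fixed costs: EBIT = $739,846.80 − $509,100 = $230,746.80.
Interest = $24,288.00, so EBIT − I = $206,458.80.
Degree of combined leverage = contribution ÷ (EBIT − I) = $739,846.80 ÷ $206,458.80 = 3.5835.
%ΔEPS = DCL × %ΔSales = 3.5835 × -4.8% = -17.2%.

-17.2%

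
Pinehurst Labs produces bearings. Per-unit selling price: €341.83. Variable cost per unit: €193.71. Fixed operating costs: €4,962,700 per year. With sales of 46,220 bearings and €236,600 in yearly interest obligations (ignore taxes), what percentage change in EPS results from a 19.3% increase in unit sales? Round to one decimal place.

+80.2%

Contribution at this volume is 46,220 × €148.12 = €6,846,106.40.
Operating income = contribution − fixed costs = €6,846,106.40 − €4,962,700 = €1,883,406.40.
After interest of €236,600.00, pre-tax earnings = €1,646,806.40.
DCL = total CM / (EBIT − I) = €6,846,106.40 / €1,646,806.40 = 4.1572.
%ΔEPS = DCL × %ΔSales = 4.1572 × +19.3% = +80.2%.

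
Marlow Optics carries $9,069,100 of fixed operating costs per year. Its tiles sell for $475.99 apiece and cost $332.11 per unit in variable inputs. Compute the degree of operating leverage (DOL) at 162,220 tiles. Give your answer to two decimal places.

Contribution at this volume is 162,220 × $143.88 = $23,340,213.60.
EBIT = $23,340,213.60 − $9,069,100 = $14,271,113.60.
DOL = contribution ÷ EBIT = $23,340,213.60 ÷ $14,271,113.60 = 1.6355.

1.64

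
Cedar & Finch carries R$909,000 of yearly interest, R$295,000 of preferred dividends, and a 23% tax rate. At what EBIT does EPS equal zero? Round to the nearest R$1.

Grossing the preferred dividend up to pre-tax terms: R$295,000 / (1 − 0.23) = R$383,116.88.
EPS = 0 when EBIT covers interest plus the pre-tax preferred burden: R$909,000 + R$383,116.88 = R$1,292,116.88.

R$1,292,117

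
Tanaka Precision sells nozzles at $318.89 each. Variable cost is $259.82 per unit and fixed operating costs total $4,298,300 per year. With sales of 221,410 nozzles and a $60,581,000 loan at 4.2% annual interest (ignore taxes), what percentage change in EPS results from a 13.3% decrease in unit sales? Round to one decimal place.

-27.9%

Contribution at this volume is 221,410 × $59.07 = $13,078,688.70.
EBIT = $13,078,688.70 − $4,298,300 = $8,780,388.70.
After interest of $2,544,402.00, pre-tax earnings = $6,235,986.70.
Degree of combined leverage = contribution ÷ (EBIT − I) = $13,078,688.70 ÷ $6,235,986.70 = 2.0973.
%ΔEPS = DCL × %ΔSales = 2.0973 × -13.3% = -27.9%.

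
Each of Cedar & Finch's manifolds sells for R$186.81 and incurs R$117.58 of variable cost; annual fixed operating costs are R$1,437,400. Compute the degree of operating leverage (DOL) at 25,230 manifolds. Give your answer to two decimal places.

5.65

Total contribution margin = 25,230 × R$69.23 = R$1,746,672.90.
Operating income = contribution − fixed costs = R$1,746,672.90 − R$1,437,400 = R$309,272.90.
So DOL = total CM / EBIT = R$1,746,672.90 / R$309,272.90 = 5.6477.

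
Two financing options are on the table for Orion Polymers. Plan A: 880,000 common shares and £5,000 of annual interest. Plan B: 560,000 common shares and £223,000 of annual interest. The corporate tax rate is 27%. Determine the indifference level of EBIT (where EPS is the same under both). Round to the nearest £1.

At indifference, (EBIT − 5,000)(1 − t)/880,000 = (EBIT − 223,000)(1 − t)/560,000.
Cancelling (1 − t) and cross-multiplying: 560,000·(EBIT − 5,000) = 880,000·(EBIT − 223,000).
Solving, EBIT = (223,000·880,000 − 5,000·560,000) / (880,000 − 560,000) = 193,440,000,000 / 320,000 = 604,500.00.

£604,500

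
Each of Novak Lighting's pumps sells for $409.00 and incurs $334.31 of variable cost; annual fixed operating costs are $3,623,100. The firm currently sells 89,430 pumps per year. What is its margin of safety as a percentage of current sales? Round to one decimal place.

Each unit contributes $409.00 − $334.31 = $74.69. Break-even units = $3,623,100 ÷ $74.69 = 48,508.50; break-even revenue = 48,508.50 × $409.00 = $19,839,977.24.
Actual sales revenue = 89,430 × $409.00 = $36,576,870.00.
Margin of safety = ($36,576,870.00 − $19,839,977.24) ÷ $36,576,870.00 = 45.8%.

45.8%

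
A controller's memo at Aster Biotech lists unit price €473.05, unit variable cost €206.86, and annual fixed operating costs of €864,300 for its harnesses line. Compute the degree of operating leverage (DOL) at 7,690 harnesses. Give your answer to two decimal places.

Contribution at this volume is 7,690 × €266.19 = €2,047,001.10.
Operating income = contribution − fixed costs = €2,047,001.10 − €864,300 = €1,182,701.10.
So DOL = total CM / EBIT = €2,047,001.10 / €1,182,701.10 = 1.7308.

1.73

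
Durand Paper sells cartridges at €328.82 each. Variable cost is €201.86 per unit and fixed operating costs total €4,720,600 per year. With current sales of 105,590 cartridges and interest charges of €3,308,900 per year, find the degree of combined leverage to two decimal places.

Contribution at this volume is 105,590 × €126.96 = €13,405,706.40.
EBIT = €13,405,706.40 − €4,720,600 = €8,685,106.40. Interest = €3,308,900.00.
DOL = €13,405,706.40 ÷ €8,685,106.40 = 1.5435; DFL = €8,685,106.40 ÷ €5,376,206.40 = 1.6155.
Combined leverage = 1.5435 × 1.6155 = 2.4935.

2.49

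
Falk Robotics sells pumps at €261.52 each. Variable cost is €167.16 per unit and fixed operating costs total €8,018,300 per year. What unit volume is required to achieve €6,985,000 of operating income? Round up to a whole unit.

Unit CM = price − variable cost = €261.52 − €167.16 = €94.36.
Units = (FC + target) / CM = (€8,018,300 + €6,985,000) / €94.36 = 159,000.64, so 159,001 pumps.

159,001 pumps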